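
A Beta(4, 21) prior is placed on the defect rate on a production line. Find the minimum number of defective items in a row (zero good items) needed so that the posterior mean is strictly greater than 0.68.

k = 41

After k defective items and 0 good items the posterior is Beta(4+k, 21), with mean (4+k)/(4+21+k).
Set (4+k)/(25+k) > 0.68 and solve: k > (0.68·25 − 4)/(1 − 0.68) = 40.625.
The smallest integer exceeding 40.625 is 41.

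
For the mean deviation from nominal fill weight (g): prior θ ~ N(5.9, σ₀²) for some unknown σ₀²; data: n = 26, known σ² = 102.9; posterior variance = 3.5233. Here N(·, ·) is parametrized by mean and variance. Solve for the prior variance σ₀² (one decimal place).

For the Normal–Normal model with known σ², precisions add: τ_n = τ₀ + n/σ².
So 1/σ₀² = 1/3.5233 − 26/102.9 = 0.283825 − 0.252672 = 0.031153.
Hence σ₀² = 1/0.031153 ≈ 32.1.

σ₀² = 32.1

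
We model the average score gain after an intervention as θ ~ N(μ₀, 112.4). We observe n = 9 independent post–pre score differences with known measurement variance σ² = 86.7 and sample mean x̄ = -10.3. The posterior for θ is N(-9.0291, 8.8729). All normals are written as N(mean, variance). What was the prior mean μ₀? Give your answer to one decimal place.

μ₀ = 5.8

With known observation variance, the Normal–Normal posterior has precision τ_n = τ₀ + n/σ² and mean μ_n = (τ₀μ₀ + (n/σ²)x̄)/τ_n.
Here τ₀ = 1/112.4 = 0.008897 and τ_data = 9/86.7 = 0.103806, so τ_n = 0.112703.
Rearranging for μ₀: μ₀ = (μ_n·τ_n − τ_data·x̄)/τ₀ = (-9.0291·0.112703 − 0.103806·-10.3) / 0.008897 = 0.051595/0.008897 ≈ 5.8.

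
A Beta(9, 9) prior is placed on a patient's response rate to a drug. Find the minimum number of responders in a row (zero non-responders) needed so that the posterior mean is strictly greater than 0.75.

After k responders and 0 non-responders the posterior is Beta(9+k, 9), with mean (9+k)/(9+9+k).
Set (9+k)/(18+k) > 0.75 and solve: k > (0.75·18 − 9)/(1 − 0.75) = 18.000.
The smallest integer exceeding 18.000 is 19.

k = 19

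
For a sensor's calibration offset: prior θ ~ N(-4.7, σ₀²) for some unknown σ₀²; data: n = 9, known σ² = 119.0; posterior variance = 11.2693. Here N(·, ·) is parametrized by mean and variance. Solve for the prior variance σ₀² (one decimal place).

For the Normal–Normal model with known σ², precisions add: τ_n = τ₀ + n/σ².
So 1/σ₀² = 1/11.2693 − 9/119.0 = 0.088737 − 0.075630 = 0.013107.
Hence σ₀² = 1/0.013107 ≈ 76.3.

σ₀² = 76.3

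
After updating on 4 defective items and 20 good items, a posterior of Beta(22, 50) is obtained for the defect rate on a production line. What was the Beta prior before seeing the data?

Beta(18, 30)

Under Beta–binomial conjugacy the posterior parameters are (α+s, β+f).
So α = 22 − 4 = 18 and β = 50 − 20 = 30.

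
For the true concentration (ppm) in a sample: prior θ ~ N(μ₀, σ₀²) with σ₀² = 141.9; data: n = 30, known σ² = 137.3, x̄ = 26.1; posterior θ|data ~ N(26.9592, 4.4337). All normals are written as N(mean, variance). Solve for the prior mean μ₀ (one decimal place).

With known observation variance, the Normal–Normal posterior has precision τ_n = τ₀ + n/σ² and mean μ_n = (τ₀μ₀ + (n/σ²)x̄)/τ_n.
Here τ₀ = 1/141.9 = 0.007047 and τ_data = 30/137.3 = 0.218500, so τ_n = 0.225547.
Rearranging for μ₀: μ₀ = (μ_n·τ_n − τ_data·x̄)/τ₀ = (26.9592·0.225547 − 0.218500·26.1) / 0.007047 = 0.377717/0.007047 ≈ 53.6.

μ₀ = 53.6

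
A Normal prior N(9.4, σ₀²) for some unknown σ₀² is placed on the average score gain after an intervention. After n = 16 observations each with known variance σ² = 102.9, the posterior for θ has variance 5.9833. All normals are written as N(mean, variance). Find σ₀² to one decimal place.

Posterior precision equals prior precision plus data precision: 1/σ_n² = 1/σ₀² + n/σ².
So 1/σ₀² = 1/5.9833 − 16/102.9 = 0.167132 − 0.155491 = 0.011641.
Hence σ₀² = 1/0.011641 ≈ 85.9.

σ₀² = 85.9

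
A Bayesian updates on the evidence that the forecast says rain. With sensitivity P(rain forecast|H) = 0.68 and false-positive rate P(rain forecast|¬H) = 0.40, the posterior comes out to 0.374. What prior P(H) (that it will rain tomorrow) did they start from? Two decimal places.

P(H) = 0.26

In odds form, posterior odds = prior odds × likelihood ratio, so prior odds = posterior odds ÷ LR.
Posterior odds = 0.374/(1−0.374) = 0.5974. LR = 0.68/0.40 = 1.7000.
Prior odds = 0.5974/1.7000 = 0.3514, so P(H) = 0.3514/(1+0.3514) ≈ 0.26.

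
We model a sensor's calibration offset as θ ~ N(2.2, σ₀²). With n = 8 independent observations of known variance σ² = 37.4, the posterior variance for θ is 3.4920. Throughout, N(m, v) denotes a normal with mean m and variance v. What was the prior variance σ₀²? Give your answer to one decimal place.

σ₀² = 13.8

For the Normal–Normal model with known σ², precisions add: τ_n = τ₀ + n/σ².
So 1/σ₀² = 1/3.4920 − 8/37.4 = 0.286369 − 0.213904 = 0.072465.
Hence σ₀² = 1/0.072465 ≈ 13.8.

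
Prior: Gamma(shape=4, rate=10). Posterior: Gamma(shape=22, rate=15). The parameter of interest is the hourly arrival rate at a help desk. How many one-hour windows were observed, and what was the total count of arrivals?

Gamma–Poisson conjugacy: posterior shape = α + Σxᵢ, posterior rate = β + n.
Matching: Σxᵢ = 22 − 4 = 18 and n = 15 − 10 = 5.

n = 5 one-hour windows with total 18 arrivals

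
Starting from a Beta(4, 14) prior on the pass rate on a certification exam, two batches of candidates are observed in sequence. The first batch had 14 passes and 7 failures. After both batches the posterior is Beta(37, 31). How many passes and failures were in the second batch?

Sequential conjugate updates are equivalent to a single update on the pooled data, so total successes = posterior α − prior α and total failures = posterior β − prior β.
Total across both batches: 37−4=33 passes, 31−14=17 failures.
Subtract the first batch: 33−14=19 passes and 17−7=10 failures.

19 passes and 10 failures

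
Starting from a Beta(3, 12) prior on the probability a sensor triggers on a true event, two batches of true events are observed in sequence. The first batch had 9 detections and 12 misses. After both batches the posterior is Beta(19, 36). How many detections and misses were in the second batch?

7 detections and 12 misses

Sequential conjugate updates are equivalent to a single update on the pooled data, so total successes = posterior α − prior α and total failures = posterior β − prior β.
Total across both batches: 19−3=16 detections, 36−12=24 misses.
Subtract the first batch: 16−9=7 detections and 24−12=12 misses.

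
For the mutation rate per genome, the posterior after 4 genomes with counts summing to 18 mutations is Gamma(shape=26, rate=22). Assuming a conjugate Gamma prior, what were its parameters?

Gamma–Poisson conjugacy: posterior shape = α + Σxᵢ, posterior rate = β + n.
So α = 26 − 18 = 8 and β = 22 − 4 = 18.

Gamma(shape=8, rate=18)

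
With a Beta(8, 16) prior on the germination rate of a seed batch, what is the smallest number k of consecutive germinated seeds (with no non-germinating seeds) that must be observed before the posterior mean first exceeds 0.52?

k = 10

After k germinated seeds and 0 non-germinating seeds the posterior is Beta(8+k, 16), with mean (8+k)/(8+16+k).
Set (8+k)/(24+k) > 0.52 and solve: k > (0.52·24 − 8)/(1 − 0.52) = 9.333.
The smallest integer exceeding 9.333 is 10, and checking k=10: (18)/(34) = 0.5294 > 0.52.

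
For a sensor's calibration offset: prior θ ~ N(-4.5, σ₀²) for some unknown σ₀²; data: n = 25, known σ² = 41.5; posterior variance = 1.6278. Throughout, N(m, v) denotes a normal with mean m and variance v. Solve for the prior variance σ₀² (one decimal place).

σ₀² = 83.9

For the Normal–Normal model with known σ², precisions add: τ_n = τ₀ + n/σ².
So 1/σ₀² = 1/1.6278 − 25/41.5 = 0.614326 − 0.602410 = 0.011916.
Hence σ₀² = 1/0.011916 ≈ 83.9.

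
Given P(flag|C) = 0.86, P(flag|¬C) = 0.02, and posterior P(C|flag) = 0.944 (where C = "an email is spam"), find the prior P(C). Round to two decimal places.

P(C) = 0.28

Bayes' rule in odds form gives O(C|E) = O(C)·[P(E|C)/P(E|¬C)], hence O(C) = O(C|E)/LR.
Posterior odds = 0.944/(1−0.944) = 16.8571. LR = 0.86/0.02 = 43.0000.
Prior odds = 16.8571/43.0000 = 0.3920, so P(C) = 0.3920/(1+0.3920) ≈ 0.28.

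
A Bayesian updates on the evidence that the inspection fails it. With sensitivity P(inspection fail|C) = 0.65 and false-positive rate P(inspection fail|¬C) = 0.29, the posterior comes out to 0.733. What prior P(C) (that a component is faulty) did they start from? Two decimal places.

In odds form, posterior odds = prior odds × likelihood ratio, so prior odds = posterior odds ÷ LR.
Posterior odds = 0.733/(1−0.733) = 2.7453. LR = 0.65/0.29 = 2.2414.
Prior odds = 2.7453/2.2414 = 1.2248, so P(C) = 1.2248/(1+1.2248) ≈ 0.55.

P(C) = 0.55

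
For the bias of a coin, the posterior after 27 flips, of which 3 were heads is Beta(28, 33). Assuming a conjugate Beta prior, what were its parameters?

Beta(25, 9)

Beta is conjugate to the binomial likelihood: posterior = Beta(a+s, b+f).
Subtract the data counts: 28−3=25, 33−24=9.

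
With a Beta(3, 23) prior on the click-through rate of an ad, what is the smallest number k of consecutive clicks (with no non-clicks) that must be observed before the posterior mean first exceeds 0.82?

k = 102

After k clicks and 0 non-clicks the posterior is Beta(3+k, 23), with mean (3+k)/(3+23+k).
Set (3+k)/(26+k) > 0.82 and solve: k > (0.82·26 − 3)/(1 − 0.82) = 101.778.
The smallest integer exceeding 101.778 is 102.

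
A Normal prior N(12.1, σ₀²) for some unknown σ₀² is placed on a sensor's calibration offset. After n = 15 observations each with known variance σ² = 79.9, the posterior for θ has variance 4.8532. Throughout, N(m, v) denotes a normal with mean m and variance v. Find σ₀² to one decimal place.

σ₀² = 54.6

Posterior precision equals prior precision plus data precision: 1/σ_n² = 1/σ₀² + n/σ².
So 1/σ₀² = 1/4.8532 − 15/79.9 = 0.206050 − 0.187735 = 0.018315.
Hence σ₀² = 1/0.018315 ≈ 54.6.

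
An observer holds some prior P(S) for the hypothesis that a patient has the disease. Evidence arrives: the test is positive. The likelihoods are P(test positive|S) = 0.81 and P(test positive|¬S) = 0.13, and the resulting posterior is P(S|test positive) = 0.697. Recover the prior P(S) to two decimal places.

Bayes' rule in odds form gives O(S|E) = O(S)·[P(E|S)/P(E|¬S)], hence O(S) = O(S|E)/LR.
Posterior odds = 0.697/(1−0.697) = 2.3003. LR = 0.81/0.13 = 6.2308.
Prior odds = 2.3003/6.2308 = 0.3692, so P(S) = 0.3692/(1+0.3692) ≈ 0.27.

P(S) = 0.27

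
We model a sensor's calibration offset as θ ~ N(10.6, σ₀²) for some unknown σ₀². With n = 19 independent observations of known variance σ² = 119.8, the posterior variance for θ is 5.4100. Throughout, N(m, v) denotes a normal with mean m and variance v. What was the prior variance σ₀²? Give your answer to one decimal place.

σ₀² = 38.1

Posterior precision equals prior precision plus data precision: 1/σ_n² = 1/σ₀² + n/σ².
So 1/σ₀² = 1/5.4100 − 19/119.8 = 0.184843 − 0.158598 = 0.026245.
Hence σ₀² = 1/0.026245 ≈ 38.1.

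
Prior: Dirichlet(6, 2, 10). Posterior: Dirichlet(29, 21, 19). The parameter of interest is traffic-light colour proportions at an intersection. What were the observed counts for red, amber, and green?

For a Dirichlet(α) prior with multinomial counts c, the posterior is Dirichlet(α + c) componentwise.
Counts are posterior − prior componentwise: 29−6=23, 21−2=19, 19−10=9.

counts (23, 19, 9)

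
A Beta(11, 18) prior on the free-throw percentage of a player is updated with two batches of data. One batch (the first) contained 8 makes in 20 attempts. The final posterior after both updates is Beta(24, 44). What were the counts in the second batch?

Sequential conjugate updates are equivalent to a single update on the pooled data, so total successes = posterior α − prior α and total failures = posterior β − prior β.
Total across both batches: 24−11=13 makes, 44−18=26 misses.
Subtract the first batch: 13−8=5 makes and 26−12=14 misses.

5 makes and 14 misses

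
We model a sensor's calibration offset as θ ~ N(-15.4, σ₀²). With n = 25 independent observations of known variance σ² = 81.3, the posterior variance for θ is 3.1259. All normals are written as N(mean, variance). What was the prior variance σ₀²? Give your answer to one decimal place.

For the Normal–Normal model with known σ², precisions add: τ_n = τ₀ + n/σ².
So 1/σ₀² = 1/3.1259 − 25/81.3 = 0.319908 − 0.307503 = 0.012405.
Hence σ₀² = 1/0.012405 ≈ 80.6.

σ₀² = 80.6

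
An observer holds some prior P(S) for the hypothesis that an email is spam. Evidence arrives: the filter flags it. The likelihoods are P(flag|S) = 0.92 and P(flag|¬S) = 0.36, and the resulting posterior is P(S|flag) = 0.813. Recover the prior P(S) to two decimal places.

P(S) = 0.63

In odds form, posterior odds = prior odds × likelihood ratio, so prior odds = posterior odds ÷ LR.
Posterior odds = 0.813/(1−0.813) = 4.3476. LR = 0.92/0.36 = 2.5556.
Prior odds = 4.3476/2.5556 = 1.7012, so P(S) = 1.7012/(1+1.7012) ≈ 0.63.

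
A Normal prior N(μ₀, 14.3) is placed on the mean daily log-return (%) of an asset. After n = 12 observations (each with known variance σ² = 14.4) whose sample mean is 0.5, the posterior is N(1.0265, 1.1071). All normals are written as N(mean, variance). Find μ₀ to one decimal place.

μ₀ = 7.3

With known observation variance, the Normal–Normal posterior has precision τ_n = τ₀ + n/σ² and mean μ_n = (τ₀μ₀ + (n/σ²)x̄)/τ_n.
Here τ₀ = 1/14.3 = 0.069930 and τ_data = 12/14.4 = 0.833333, so τ_n = 0.903263.
Rearranging for μ₀: μ₀ = (μ_n·τ_n − τ_data·x̄)/τ₀ = (1.0265·0.903263 − 0.833333·0.5) / 0.069930 = 0.510533/0.069930 ≈ 7.3.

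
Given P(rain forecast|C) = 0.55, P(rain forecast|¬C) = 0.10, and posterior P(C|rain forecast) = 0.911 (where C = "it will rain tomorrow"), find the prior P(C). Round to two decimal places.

Bayes' rule in odds form gives O(C|E) = O(C)·[P(E|C)/P(E|¬C)], hence O(C) = O(C|E)/LR.
Posterior odds = 0.911/(1−0.911) = 10.2360. LR = 0.55/0.10 = 5.5000.
Prior odds = 10.2360/5.5000 = 1.8611, so P(C) = 1.8611/(1+1.8611) ≈ 0.65.

P(C) = 0.65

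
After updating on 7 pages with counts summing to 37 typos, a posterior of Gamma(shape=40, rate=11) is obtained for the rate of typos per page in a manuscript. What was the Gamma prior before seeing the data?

Gamma(shape=3, rate=4)

A Gamma(α, β) prior (rate parametrization) on a Poisson rate with n observations summing to S gives posterior Gamma(α+S, β+n).
So α = 40 − 37 = 3 and β = 11 − 7 = 4.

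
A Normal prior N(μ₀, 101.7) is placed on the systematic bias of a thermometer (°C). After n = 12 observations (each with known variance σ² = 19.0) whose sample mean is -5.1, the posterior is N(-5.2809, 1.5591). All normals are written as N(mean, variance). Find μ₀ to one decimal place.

μ₀ = -16.9

With known observation variance, the Normal–Normal posterior has precision τ_n = τ₀ + n/σ² and mean μ_n = (τ₀μ₀ + (n/σ²)x̄)/τ_n.
Here τ₀ = 1/101.7 = 0.009833 and τ_data = 12/19.0 = 0.631579, so τ_n = 0.641412.
Rearranging for μ₀: μ₀ = (μ_n·τ_n − τ_data·x̄)/τ₀ = (-5.2809·0.641412 − 0.631579·-5.1) / 0.009833 = -0.166180/0.009833 ≈ -16.9.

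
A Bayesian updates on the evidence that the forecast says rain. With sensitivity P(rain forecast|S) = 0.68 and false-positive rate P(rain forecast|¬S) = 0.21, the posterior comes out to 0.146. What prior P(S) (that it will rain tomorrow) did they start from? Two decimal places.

P(S) = 0.05

In odds form, posterior odds = prior odds × likelihood ratio, so prior odds = posterior odds ÷ LR.
Posterior odds = 0.146/(1−0.146) = 0.1710. LR = 0.68/0.21 = 3.2381.
Prior odds = 0.1710/3.2381 = 0.0528, so P(S) = 0.0528/(1+0.0528) ≈ 0.05.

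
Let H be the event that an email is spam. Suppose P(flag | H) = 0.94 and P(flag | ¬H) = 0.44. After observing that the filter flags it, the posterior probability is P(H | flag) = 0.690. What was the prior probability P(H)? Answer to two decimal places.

In odds form, posterior odds = prior odds × likelihood ratio, so prior odds = posterior odds ÷ LR.
Posterior odds = 0.690/(1−0.690) = 2.2258. LR = 0.94/0.44 = 2.1364.
Prior odds = 2.2258/2.1364 = 1.0418, so P(H) = 1.0418/(1+1.0418) ≈ 0.51.

P(H) = 0.51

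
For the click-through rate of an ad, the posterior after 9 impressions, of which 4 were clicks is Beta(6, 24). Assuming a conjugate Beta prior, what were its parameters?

Beta(2, 19)

Under Beta–binomial conjugacy the posterior parameters are (α+s, β+f).
Subtract the data counts: 6−4=2, 24−5=19.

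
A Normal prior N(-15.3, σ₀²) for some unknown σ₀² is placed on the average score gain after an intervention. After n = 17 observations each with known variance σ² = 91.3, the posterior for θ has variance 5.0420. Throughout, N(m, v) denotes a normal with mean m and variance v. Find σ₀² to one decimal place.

σ₀² = 82.4

Posterior precision equals prior precision plus data precision: 1/σ_n² = 1/σ₀² + n/σ².
So 1/σ₀² = 1/5.0420 − 17/91.3 = 0.198334 − 0.186199 = 0.012135.
Hence σ₀² = 1/0.012135 ≈ 82.4.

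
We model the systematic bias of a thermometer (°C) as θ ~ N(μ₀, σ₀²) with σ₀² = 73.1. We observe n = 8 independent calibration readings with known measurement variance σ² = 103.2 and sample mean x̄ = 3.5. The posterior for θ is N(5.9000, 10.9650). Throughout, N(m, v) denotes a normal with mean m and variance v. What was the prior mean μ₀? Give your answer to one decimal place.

μ₀ = 19.5

With known observation variance, the Normal–Normal posterior has precision τ_n = τ₀ + n/σ² and mean μ_n = (τ₀μ₀ + (n/σ²)x̄)/τ_n.
Here τ₀ = 1/73.1 = 0.013680 and τ_data = 8/103.2 = 0.077519, so τ_n = 0.091199.
Rearranging for μ₀: μ₀ = (μ_n·τ_n − τ_data·x̄)/τ₀ = (5.9000·0.091199 − 0.077519·3.5) / 0.013680 = 0.266758/0.013680 ≈ 19.5.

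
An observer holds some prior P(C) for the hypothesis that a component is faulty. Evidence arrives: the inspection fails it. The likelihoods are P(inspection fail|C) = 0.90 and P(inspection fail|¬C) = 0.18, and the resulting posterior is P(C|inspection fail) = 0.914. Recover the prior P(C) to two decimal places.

In odds form, posterior odds = prior odds × likelihood ratio, so prior odds = posterior odds ÷ LR.
Posterior odds = 0.914/(1−0.914) = 10.6279. LR = 0.90/0.18 = 5.0000.
Prior odds = 10.6279/5.0000 = 2.1256, so P(C) = 2.1256/(1+2.1256) ≈ 0.68.

P(C) = 0.68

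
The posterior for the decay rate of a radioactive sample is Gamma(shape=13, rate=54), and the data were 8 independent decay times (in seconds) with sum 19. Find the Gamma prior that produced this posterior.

Gamma(shape=5, rate=35)

Gamma–exponential conjugacy: posterior shape = α + n, posterior rate = β + Σtᵢ.
So α = 13 − 8 = 5 and β = 54 − 19 = 35.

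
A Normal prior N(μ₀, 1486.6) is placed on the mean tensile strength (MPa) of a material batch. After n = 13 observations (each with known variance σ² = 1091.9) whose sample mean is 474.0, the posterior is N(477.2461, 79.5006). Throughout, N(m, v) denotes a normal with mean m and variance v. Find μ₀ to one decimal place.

μ₀ = 534.7

The posterior mean is a precision-weighted average: μ_n = (τ₀μ₀ + τ_data·x̄)/(τ₀+τ_data), with τ₀=1/σ₀² and τ_data=n/σ².
Here τ₀ = 1/1486.6 = 0.000673 and τ_data = 13/1091.9 = 0.011906, so τ_n = 0.012579.
Rearranging for μ₀: μ₀ = (μ_n·τ_n − τ_data·x̄)/τ₀ = (477.2461·0.012579 − 0.011906·474.0) / 0.000673 = 0.359835/0.000673 ≈ 534.7.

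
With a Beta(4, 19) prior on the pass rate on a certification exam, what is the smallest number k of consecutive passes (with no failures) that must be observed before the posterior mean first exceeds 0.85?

k = 104

After k passes and 0 failures the posterior is Beta(4+k, 19), with mean (4+k)/(4+19+k).
Set (4+k)/(23+k) > 0.85 and solve: k > (0.85·23 − 4)/(1 − 0.85) = 103.667.
The smallest integer exceeding 103.667 is 104, and checking k=104: (108)/(127) = 0.8504 > 0.85.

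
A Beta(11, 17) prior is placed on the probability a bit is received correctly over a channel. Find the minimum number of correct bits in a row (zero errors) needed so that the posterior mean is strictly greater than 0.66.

k = 23

After k correct bits and 0 errors the posterior is Beta(11+k, 17), with mean (11+k)/(11+17+k).
Set (11+k)/(28+k) > 0.66 and solve: k > (0.66·28 − 11)/(1 − 0.66) = 22.000.
The smallest integer exceeding 22.000 is 23.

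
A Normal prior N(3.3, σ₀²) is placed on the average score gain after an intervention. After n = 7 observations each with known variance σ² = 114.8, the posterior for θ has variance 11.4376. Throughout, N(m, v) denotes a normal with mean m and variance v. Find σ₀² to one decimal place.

σ₀² = 37.8

Posterior precision equals prior precision plus data precision: 1/σ_n² = 1/σ₀² + n/σ².
So 1/σ₀² = 1/11.4376 − 7/114.8 = 0.087431 − 0.060976 = 0.026455.
Hence σ₀² = 1/0.026455 ≈ 37.8.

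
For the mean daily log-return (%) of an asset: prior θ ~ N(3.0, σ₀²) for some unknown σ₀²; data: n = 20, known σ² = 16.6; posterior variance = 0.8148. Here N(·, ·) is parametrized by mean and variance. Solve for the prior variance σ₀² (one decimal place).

σ₀² = 44.5

Posterior precision equals prior precision plus data precision: 1/σ_n² = 1/σ₀² + n/σ².
So 1/σ₀² = 1/0.8148 − 20/16.6 = 1.227295 − 1.204819 = 0.022476.
Hence σ₀² = 1/0.022476 ≈ 44.5.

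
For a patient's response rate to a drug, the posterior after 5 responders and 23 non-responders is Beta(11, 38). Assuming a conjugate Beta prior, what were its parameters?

Beta(6, 15)

Under Beta–binomial conjugacy the posterior parameters are (a+s, b+f).
So a = 11 − 5 = 6 and b = 38 − 23 = 15.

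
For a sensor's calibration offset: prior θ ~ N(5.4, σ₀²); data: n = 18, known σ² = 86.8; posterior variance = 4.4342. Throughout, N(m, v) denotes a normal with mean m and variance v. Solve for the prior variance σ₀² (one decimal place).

σ₀² = 55.1

Posterior precision equals prior precision plus data precision: 1/σ_n² = 1/σ₀² + n/σ².
So 1/σ₀² = 1/4.4342 − 18/86.8 = 0.225520 − 0.207373 = 0.018147.
Hence σ₀² = 1/0.018147 ≈ 55.1.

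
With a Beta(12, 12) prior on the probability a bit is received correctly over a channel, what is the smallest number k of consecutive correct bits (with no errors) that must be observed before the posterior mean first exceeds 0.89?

After k correct bits and 0 errors the posterior is Beta(12+k, 12), with mean (12+k)/(12+12+k).
Set (12+k)/(24+k) > 0.89 and solve: k > (0.89·24 − 12)/(1 − 0.89) = 85.091.
The smallest integer exceeding 85.091 is 86.

k = 86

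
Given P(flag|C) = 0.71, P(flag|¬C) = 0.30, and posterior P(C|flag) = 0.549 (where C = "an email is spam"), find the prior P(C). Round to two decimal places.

In odds form, posterior odds = prior odds × likelihood ratio, so prior odds = posterior odds ÷ LR.
Posterior odds = 0.549/(1−0.549) = 1.2173. LR = 0.71/0.30 = 2.3667.
Prior odds = 1.2173/2.3667 = 0.5143, so P(C) = 0.5143/(1+0.5143) ≈ 0.34.

P(C) = 0.34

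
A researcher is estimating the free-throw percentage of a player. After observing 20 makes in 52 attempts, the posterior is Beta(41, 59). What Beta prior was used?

Beta(21, 27)

A Beta(a, b) prior with s successes and f failures in binomial data gives a Beta(a+s, b+f) posterior.
So a = 41 − 20 = 21 and b = 59 − 32 = 27.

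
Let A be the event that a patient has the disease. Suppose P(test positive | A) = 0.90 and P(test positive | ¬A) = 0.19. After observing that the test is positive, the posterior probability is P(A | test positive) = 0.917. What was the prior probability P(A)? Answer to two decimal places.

P(A) = 0.70

In odds form, posterior odds = prior odds × likelihood ratio, so prior odds = posterior odds ÷ LR.
Posterior odds = 0.917/(1−0.917) = 11.0482. LR = 0.90/0.19 = 4.7368.
Prior odds = 11.0482/4.7368 = 2.3324, so P(A) = 2.3324/(1+2.3324) ≈ 0.70.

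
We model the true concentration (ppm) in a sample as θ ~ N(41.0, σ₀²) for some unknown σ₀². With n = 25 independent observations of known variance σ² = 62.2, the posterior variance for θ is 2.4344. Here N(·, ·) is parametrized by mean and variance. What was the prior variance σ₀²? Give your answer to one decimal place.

σ₀² = 113.0

For the Normal–Normal model with known σ², precisions add: τ_n = τ₀ + n/σ².
So 1/σ₀² = 1/2.4344 − 25/62.2 = 0.410779 − 0.401929 = 0.008850.
Hence σ₀² = 1/0.008850 ≈ 113.0.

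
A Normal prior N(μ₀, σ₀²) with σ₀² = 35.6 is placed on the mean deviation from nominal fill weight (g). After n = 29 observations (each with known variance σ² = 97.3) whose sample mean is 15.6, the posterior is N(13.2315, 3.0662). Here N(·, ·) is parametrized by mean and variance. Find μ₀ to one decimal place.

μ₀ = -11.9

The posterior mean is a precision-weighted average: μ_n = (τ₀μ₀ + τ_data·x̄)/(τ₀+τ_data), with τ₀=1/σ₀² and τ_data=n/σ².
Here τ₀ = 1/35.6 = 0.028090 and τ_data = 29/97.3 = 0.298047, so τ_n = 0.326137.
Rearranging for μ₀: μ₀ = (μ_n·τ_n − τ_data·x̄)/τ₀ = (13.2315·0.326137 − 0.298047·15.6) / 0.028090 = -0.334251/0.028090 ≈ -11.9.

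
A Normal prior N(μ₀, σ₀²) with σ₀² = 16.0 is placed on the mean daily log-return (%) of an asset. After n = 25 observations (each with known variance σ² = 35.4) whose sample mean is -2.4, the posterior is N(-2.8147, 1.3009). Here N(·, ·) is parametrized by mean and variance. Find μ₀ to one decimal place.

μ₀ = -7.5

The posterior mean is a precision-weighted average: μ_n = (τ₀μ₀ + τ_data·x̄)/(τ₀+τ_data), with τ₀=1/σ₀² and τ_data=n/σ².
Here τ₀ = 1/16.0 = 0.062500 and τ_data = 25/35.4 = 0.706215, so τ_n = 0.768715.
Rearranging for μ₀: μ₀ = (μ_n·τ_n − τ_data·x̄)/τ₀ = (-2.8147·0.768715 − 0.706215·-2.4) / 0.062500 = -0.468786/0.062500 ≈ -7.5.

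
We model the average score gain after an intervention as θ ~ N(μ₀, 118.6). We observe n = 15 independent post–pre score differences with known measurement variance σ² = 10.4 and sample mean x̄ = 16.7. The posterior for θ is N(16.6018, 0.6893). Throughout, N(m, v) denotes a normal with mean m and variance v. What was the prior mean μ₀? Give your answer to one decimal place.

With known observation variance, the Normal–Normal posterior has precision τ_n = τ₀ + n/σ² and mean μ_n = (τ₀μ₀ + (n/σ²)x̄)/τ_n.
Here τ₀ = 1/118.6 = 0.008432 and τ_data = 15/10.4 = 1.442308, so τ_n = 1.450740.
Rearranging for μ₀: μ₀ = (μ_n·τ_n − τ_data·x̄)/τ₀ = (16.6018·1.450740 − 1.442308·16.7) / 0.008432 = -0.001648/0.008432 ≈ -0.2.

μ₀ = -0.2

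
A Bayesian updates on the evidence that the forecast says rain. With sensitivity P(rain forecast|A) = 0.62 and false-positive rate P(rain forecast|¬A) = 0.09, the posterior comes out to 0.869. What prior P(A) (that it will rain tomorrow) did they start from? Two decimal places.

P(A) = 0.49

In odds form, posterior odds = prior odds × likelihood ratio, so prior odds = posterior odds ÷ LR.
Posterior odds = 0.869/(1−0.869) = 6.6336. LR = 0.62/0.09 = 6.8889.
Prior odds = 6.6336/6.8889 = 0.9629, so P(A) = 0.9629/(1+0.9629) ≈ 0.49.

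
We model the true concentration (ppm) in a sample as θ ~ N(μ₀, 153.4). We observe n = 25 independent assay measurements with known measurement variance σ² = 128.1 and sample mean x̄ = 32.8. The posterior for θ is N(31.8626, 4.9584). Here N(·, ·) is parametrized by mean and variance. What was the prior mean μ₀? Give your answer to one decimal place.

With known observation variance, the Normal–Normal posterior has precision τ_n = τ₀ + n/σ² and mean μ_n = (τ₀μ₀ + (n/σ²)x̄)/τ_n.
Here τ₀ = 1/153.4 = 0.006519 and τ_data = 25/128.1 = 0.195160, so τ_n = 0.201679.
Rearranging for μ₀: μ₀ = (μ_n·τ_n − τ_data·x̄)/τ₀ = (31.8626·0.201679 − 0.195160·32.8) / 0.006519 = 0.024769/0.006519 ≈ 3.8.

μ₀ = 3.8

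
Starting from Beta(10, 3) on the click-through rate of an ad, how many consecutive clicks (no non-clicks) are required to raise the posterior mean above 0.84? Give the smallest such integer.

k = 6

After k clicks and 0 non-clicks the posterior is Beta(10+k, 3), with mean (10+k)/(10+3+k).
Set (10+k)/(13+k) > 0.84 and solve: k > (0.84·13 − 10)/(1 − 0.84) = 5.750.
The smallest integer exceeding 5.750 is 6.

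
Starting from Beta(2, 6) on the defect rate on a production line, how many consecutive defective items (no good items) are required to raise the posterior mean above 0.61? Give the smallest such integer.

k = 8

After k defective items and 0 good items the posterior is Beta(2+k, 6), with mean (2+k)/(2+6+k).
Set (2+k)/(8+k) > 0.61 and solve: k > (0.61·8 − 2)/(1 − 0.61) = 7.385.
The smallest integer exceeding 7.385 is 8.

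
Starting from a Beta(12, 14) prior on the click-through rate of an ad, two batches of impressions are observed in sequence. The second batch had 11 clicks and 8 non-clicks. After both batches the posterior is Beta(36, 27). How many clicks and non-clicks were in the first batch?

13 clicks and 5 non-clicks

Because Beta–binomial updating is additive in the counts, the combined data contributed (α_post−α_prior, β_post−β_prior) successes and failures.
Total across both batches: 36−12=24 clicks, 27−14=13 non-clicks.
Subtract the second batch: 24−11=13 clicks and 13−8=5 non-clicks.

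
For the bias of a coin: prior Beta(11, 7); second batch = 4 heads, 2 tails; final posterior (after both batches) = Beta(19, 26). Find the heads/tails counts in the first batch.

Because Beta–binomial updating is additive in the counts, the combined data contributed (α_post−α_prior, β_post−β_prior) successes and failures.
Total across both batches: 19−11=8 heads, 26−7=19 tails.
Subtract the second batch: 8−4=4 heads and 19−2=17 tails.

4 heads and 17 tails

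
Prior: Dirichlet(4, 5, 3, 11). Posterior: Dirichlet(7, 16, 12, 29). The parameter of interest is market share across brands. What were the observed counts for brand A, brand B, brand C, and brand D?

For a Dirichlet(α) prior with multinomial counts c, the posterior is Dirichlet(α + c) componentwise.
Counts are posterior − prior componentwise: 7−4=3, 16−5=11, 12−3=9, 29−11=18.

counts (3, 11, 9, 18)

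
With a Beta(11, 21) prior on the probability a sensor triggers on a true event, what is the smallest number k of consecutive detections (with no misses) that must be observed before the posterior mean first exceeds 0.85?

k = 109

After k detections and 0 misses the posterior is Beta(11+k, 21), with mean (11+k)/(11+21+k).
Set (11+k)/(32+k) > 0.85 and solve: k > (0.85·32 − 11)/(1 − 0.85) = 108.000.
The smallest integer exceeding 108.000 is 109, and checking k=109: (120)/(141) = 0.8511 > 0.85.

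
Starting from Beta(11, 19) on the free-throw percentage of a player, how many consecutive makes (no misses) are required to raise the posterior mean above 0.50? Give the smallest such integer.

After k makes and 0 misses the posterior is Beta(11+k, 19), with mean (11+k)/(11+19+k).
Set (11+k)/(30+k) > 0.50 and solve: k > (0.50·30 − 11)/(1 − 0.50) = 8.000.
The smallest integer exceeding 8.000 is 9, and checking k=9: (20)/(39) = 0.5128 > 0.50.

k = 9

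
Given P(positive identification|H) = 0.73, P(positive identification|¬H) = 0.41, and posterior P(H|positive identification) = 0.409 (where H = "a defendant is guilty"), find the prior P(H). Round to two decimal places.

Bayes' rule in odds form gives O(H|E) = O(H)·[P(E|H)/P(E|¬H)], hence O(H) = O(H|E)/LR.
Posterior odds = 0.409/(1−0.409) = 0.6920. LR = 0.73/0.41 = 1.7805.
Prior odds = 0.6920/1.7805 = 0.3887, so P(H) = 0.3887/(1+0.3887) ≈ 0.28.

P(H) = 0.28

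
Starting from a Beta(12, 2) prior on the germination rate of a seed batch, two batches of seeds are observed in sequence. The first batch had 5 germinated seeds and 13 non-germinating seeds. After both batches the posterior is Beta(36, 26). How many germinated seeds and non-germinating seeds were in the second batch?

19 germinated seeds and 11 non-germinating seeds

Sequential conjugate updates are equivalent to a single update on the pooled data, so total successes = posterior α − prior α and total failures = posterior β − prior β.
Total across both batches: 36−12=24 germinated seeds, 26−2=24 non-germinating seeds.
Subtract the first batch: 24−5=19 germinated seeds and 24−13=11 non-germinating seeds.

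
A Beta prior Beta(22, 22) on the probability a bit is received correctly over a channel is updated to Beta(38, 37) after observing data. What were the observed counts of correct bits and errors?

A Beta(a, b) prior with s successes and f failures in binomial data gives a Beta(a+s, b+f) posterior.
So s = 38 − 22 = 16 and f = 37 − 22 = 15.

16 correct bits and 15 errors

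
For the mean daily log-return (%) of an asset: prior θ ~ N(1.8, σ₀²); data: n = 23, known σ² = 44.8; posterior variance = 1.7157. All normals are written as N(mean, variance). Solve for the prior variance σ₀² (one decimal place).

σ₀² = 14.4

Posterior precision equals prior precision plus data precision: 1/σ_n² = 1/σ₀² + n/σ².
So 1/σ₀² = 1/1.7157 − 23/44.8 = 0.582852 − 0.513393 = 0.069459.
Hence σ₀² = 1/0.069459 ≈ 14.4.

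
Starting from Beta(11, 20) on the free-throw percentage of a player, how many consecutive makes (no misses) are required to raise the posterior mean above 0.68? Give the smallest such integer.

k = 32

After k makes and 0 misses the posterior is Beta(11+k, 20), with mean (11+k)/(11+20+k).
Set (11+k)/(31+k) > 0.68 and solve: k > (0.68·31 − 11)/(1 − 0.68) = 31.500.
The smallest integer exceeding 31.500 is 32.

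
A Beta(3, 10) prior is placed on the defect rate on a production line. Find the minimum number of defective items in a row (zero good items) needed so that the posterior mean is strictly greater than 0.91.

After k defective items and 0 good items the posterior is Beta(3+k, 10), with mean (3+k)/(3+10+k).
Set (3+k)/(13+k) > 0.91 and solve: k > (0.91·13 − 3)/(1 − 0.91) = 98.111.
The smallest integer exceeding 98.111 is 99.

k = 99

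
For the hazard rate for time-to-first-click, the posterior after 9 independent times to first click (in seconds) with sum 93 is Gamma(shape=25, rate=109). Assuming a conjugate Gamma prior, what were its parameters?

Gamma(shape=16, rate=16)

Gamma–exponential conjugacy: posterior shape = α + n, posterior rate = β + Σtᵢ.
So α = 25 − 9 = 16 and β = 109 − 93 = 16.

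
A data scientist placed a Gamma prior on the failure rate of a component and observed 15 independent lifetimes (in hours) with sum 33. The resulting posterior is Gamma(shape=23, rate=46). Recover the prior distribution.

Gamma(shape=8, rate=13)

For an exponential likelihood with a Gamma(α, β) prior on the rate, n observations with total T give posterior Gamma(α+n, β+T).
So α = 23 − 15 = 8 and β = 46 − 33 = 13.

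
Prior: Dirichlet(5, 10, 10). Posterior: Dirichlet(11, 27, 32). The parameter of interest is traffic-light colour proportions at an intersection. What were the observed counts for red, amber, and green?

counts (6, 17, 22)

For a Dirichlet(α) prior with multinomial counts c, the posterior is Dirichlet(α + c) componentwise.
Counts are posterior − prior componentwise: 11−5=6, 27−10=17, 32−10=22.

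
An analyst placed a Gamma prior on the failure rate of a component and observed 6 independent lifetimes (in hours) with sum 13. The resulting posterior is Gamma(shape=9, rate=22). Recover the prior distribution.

Gamma–exponential conjugacy: posterior shape = α + n, posterior rate = β + Σtᵢ.
So α = 9 − 6 = 3 and β = 22 − 13 = 9.

Gamma(shape=3, rate=9)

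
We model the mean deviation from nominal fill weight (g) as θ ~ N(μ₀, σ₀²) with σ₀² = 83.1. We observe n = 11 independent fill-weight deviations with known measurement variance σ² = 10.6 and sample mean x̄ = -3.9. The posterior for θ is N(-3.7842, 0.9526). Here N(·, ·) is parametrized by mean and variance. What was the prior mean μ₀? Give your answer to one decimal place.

With known observation variance, the Normal–Normal posterior has precision τ_n = τ₀ + n/σ² and mean μ_n = (τ₀μ₀ + (n/σ²)x̄)/τ_n.
Here τ₀ = 1/83.1 = 0.012034 and τ_data = 11/10.6 = 1.037736, so τ_n = 1.049770.
Rearranging for μ₀: μ₀ = (μ_n·τ_n − τ_data·x̄)/τ₀ = (-3.7842·1.049770 − 1.037736·-3.9) / 0.012034 = 0.074631/0.012034 ≈ 6.2.

μ₀ = 6.2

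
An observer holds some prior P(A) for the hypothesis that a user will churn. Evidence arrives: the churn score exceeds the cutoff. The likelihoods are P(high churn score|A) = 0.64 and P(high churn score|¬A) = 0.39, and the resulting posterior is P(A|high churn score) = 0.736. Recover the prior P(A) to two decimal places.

Bayes' rule in odds form gives O(A|E) = O(A)·[P(E|A)/P(E|¬A)], hence O(A) = O(A|E)/LR.
Posterior odds = 0.736/(1−0.736) = 2.7879. LR = 0.64/0.39 = 1.6410.
Prior odds = 2.7879/1.6410 = 1.6989, so P(A) = 1.6989/(1+1.6989) ≈ 0.63.

P(A) = 0.63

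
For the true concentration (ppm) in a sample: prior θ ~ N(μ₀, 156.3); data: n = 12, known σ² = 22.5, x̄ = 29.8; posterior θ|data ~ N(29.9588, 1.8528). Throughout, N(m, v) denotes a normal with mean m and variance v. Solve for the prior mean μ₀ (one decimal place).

μ₀ = 43.2

The posterior mean is a precision-weighted average: μ_n = (τ₀μ₀ + τ_data·x̄)/(τ₀+τ_data), with τ₀=1/σ₀² and τ_data=n/σ².
Here τ₀ = 1/156.3 = 0.006398 and τ_data = 12/22.5 = 0.533333, so τ_n = 0.539731.
Rearranging for μ₀: μ₀ = (μ_n·τ_n − τ_data·x̄)/τ₀ = (29.9588·0.539731 − 0.533333·29.8) / 0.006398 = 0.276370/0.006398 ≈ 43.2.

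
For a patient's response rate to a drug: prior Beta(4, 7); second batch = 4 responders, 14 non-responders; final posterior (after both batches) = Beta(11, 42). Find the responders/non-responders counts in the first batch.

3 responders and 21 non-responders

Sequential conjugate updates are equivalent to a single update on the pooled data, so total successes = posterior α − prior α and total failures = posterior β − prior β.
Total across both batches: 11−4=7 responders, 42−7=35 non-responders.
Subtract the second batch: 7−4=3 responders and 35−14=21 non-responders.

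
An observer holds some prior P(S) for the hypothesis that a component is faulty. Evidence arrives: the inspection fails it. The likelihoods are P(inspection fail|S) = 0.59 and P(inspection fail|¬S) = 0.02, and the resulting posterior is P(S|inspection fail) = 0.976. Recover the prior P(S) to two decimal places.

In odds form, posterior odds = prior odds × likelihood ratio, so prior odds = posterior odds ÷ LR.
Posterior odds = 0.976/(1−0.976) = 40.6667. LR = 0.59/0.02 = 29.5000.
Prior odds = 40.6667/29.5000 = 1.3785, so P(S) = 1.3785/(1+1.3785) ≈ 0.58.

P(S) = 0.58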